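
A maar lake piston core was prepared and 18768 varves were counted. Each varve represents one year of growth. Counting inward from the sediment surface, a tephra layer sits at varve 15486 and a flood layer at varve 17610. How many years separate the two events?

17610 − 15486 = 2124 varves lie between the two events.
That is 2124 years at one varve per year.

2124 yr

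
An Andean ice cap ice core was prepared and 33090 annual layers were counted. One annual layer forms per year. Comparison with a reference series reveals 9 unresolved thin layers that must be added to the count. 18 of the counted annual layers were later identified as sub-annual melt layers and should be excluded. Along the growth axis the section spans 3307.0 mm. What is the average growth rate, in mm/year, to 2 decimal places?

0.10 mm/year

Correcting the raw count gives 33090 − 18 + 9 = 33081 true annual layers.
Extension rate ≈ 3307.0 / 33081 = 0.10 mm/year.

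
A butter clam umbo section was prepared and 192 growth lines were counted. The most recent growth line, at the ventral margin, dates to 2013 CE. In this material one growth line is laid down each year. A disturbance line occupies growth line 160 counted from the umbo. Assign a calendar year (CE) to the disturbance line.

1981 CE

Between growth line 160 and the ventral margin there are 192 − 160 = 32 growth lines.
The growth line at the ventral margin is 2013 CE, so the disturbance line dates to 2013 − 32 = 1981 CE.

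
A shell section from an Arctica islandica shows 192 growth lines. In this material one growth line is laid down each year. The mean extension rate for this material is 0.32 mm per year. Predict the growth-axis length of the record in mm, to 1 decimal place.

61.4 mm

The record spans 192 years at 0.32 mm per year.
Length ≈ 0.32 × 192 = 61.4 mm.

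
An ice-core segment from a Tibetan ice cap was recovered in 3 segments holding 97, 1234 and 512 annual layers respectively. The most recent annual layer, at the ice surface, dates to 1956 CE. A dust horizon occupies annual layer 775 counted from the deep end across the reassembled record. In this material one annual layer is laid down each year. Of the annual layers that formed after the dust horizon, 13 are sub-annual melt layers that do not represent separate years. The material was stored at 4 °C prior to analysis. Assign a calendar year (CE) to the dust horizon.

Total annual layers = 97 + 1234 + 512 = 1843.
Between annual layer 775 and the ice surface there are 1843 − 775 = 1068 annual layers.
Removing the 13 false annual layers leaves 1068 − 13 = 1055 true annual layers beyond the dust horizon.
Counting back 1055 years from 1956 CE places the dust horizon in 1956 − 1055 = 901 CE.

901 CE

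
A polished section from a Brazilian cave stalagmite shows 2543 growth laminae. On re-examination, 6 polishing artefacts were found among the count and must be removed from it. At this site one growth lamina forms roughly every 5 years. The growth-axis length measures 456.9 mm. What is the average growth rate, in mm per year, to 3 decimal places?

0.036 mm per year

Adjusted count: 2543 − 6 = 2537 growth laminae.
Multiplying by 5 years per growth lamina: 2537 × 5 = 12685 years.
456.9 mm over 12685 years gives 456.9 / 12685 ≈ 0.036 mm per year.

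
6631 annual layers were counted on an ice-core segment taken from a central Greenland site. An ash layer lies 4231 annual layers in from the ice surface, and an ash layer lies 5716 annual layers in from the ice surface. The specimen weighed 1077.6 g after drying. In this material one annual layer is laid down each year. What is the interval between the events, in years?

5716 − 4231 = 1485 annual layers lie between the two events.
That is 1485 years at one annual layer per year.

1485 years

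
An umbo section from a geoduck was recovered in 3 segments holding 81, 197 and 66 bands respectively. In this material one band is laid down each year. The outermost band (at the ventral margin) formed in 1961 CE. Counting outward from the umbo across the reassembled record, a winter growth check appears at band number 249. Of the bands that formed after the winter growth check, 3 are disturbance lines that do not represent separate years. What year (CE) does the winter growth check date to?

1869 CE

Total bands = 81 + 197 + 66 = 344.
The winter growth check sits at band 249 from the umbo, so 344 − 249 = 95 bands formed after it.
Removing the 3 false bands leaves 95 − 3 = 92 true bands beyond the winter growth check.
1961 − 92 = 1869 CE.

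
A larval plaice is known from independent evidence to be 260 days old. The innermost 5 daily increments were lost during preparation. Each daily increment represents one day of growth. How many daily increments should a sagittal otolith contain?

255 daily increments

At one daily increment per day, 260 days correspond to 260 daily increments.
260 − 5 missed = 255 daily increments expected in the prepared section.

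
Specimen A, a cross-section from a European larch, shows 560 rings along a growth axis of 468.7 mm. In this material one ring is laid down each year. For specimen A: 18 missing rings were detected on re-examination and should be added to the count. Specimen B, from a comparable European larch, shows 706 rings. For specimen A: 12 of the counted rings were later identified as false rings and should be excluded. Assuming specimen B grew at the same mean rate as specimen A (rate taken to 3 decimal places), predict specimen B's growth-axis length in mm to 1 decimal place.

584.6 mm

Specimen A: adjusted count: 560 − 12 + 18 = 566 rings.
A: Extension rate ≈ 468.7 / 566 = 0.828 mm/year.
For B, 0.828 mm/year × 706 years = 584.6 mm.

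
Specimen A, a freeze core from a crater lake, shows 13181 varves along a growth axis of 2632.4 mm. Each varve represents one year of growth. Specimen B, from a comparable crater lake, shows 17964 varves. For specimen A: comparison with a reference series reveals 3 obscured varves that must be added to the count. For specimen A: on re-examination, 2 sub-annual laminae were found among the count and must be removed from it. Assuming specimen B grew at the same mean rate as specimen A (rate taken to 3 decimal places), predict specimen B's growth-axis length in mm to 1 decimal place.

3592.8 mm

Specimen A: after corrections the count is 13181 − 2 + 3 = 13182 varves.
A: Extension rate ≈ 2632.4 / 13182 = 0.200 mm per year.
Length of B = 0.200 × 17964 = 3592.8 mm.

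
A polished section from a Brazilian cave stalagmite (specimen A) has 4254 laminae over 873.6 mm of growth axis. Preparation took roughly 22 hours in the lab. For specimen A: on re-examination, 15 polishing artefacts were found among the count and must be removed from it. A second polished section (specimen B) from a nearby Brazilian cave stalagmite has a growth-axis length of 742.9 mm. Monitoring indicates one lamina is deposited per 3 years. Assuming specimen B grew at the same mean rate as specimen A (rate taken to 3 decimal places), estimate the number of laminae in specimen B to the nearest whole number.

Specimen A: correcting the raw count gives 4254 − 15 = 4239 true laminae.
Specimen A: at 3 years per lamina, 4239 × 3 = 12717 years.
A: Mean rate = 873.6 mm / 12717 years ≈ 0.069 mm/yr.
Specimen B: 742.9 mm / 0.069 mm per year = 10766.67 years; at 3 years per lamina that is 10766.67 / 3 ≈ 3589 laminae.

3589 laminae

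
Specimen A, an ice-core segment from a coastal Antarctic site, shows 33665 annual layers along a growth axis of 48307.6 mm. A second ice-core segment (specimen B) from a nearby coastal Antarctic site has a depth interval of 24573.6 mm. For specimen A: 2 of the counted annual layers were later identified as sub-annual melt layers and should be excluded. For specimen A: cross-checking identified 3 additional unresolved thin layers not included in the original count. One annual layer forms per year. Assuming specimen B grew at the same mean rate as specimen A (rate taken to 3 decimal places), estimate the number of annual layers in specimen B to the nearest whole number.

17124 annual layers

Specimen A: correcting the raw count gives 33665 − 2 + 3 = 33666 true annual layers.
A: Extension rate ≈ 48307.6 / 33666 = 1.435 mm per year.
Specimen B: 24573.6 mm / 1.435 mm per year = 17124.46 years ≈ 17124 annual layers.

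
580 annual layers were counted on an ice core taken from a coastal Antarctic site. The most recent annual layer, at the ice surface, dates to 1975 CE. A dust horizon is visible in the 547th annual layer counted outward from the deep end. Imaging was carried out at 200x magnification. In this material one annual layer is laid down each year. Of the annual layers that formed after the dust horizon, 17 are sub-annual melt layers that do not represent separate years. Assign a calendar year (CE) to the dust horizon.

1959 CE

The dust horizon sits at annual layer 547 from the deep end, so 580 − 547 = 33 annual layers formed after it.
33 − 17 false = 16 true annual layers after the dust horizon.
The annual layer at the ice surface is 1975 CE, so the dust horizon dates to 1975 − 16 = 1959 CE.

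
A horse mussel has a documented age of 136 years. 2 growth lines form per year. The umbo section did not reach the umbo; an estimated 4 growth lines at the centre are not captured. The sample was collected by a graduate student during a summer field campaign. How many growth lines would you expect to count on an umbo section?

136 years at 2 growth lines per year gives 136 × 2 = 272 growth lines.
272 − 4 missed = 268 growth lines expected in the prepared section.

268 growth lines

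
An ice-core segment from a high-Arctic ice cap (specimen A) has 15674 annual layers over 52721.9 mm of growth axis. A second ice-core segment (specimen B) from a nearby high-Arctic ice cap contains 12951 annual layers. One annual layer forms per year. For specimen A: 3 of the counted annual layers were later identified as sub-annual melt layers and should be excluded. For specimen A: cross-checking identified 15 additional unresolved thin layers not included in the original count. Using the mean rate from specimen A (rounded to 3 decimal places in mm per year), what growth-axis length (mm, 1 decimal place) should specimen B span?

43528.3 mm

Specimen A: adjusted count: 15674 − 3 + 15 = 15686 annual layers.
A: 52721.9 mm over 15686 years gives 52721.9 / 15686 ≈ 3.361 mm/year.
B's length ≈ 3.361 × 12951 = 43528.3 mm.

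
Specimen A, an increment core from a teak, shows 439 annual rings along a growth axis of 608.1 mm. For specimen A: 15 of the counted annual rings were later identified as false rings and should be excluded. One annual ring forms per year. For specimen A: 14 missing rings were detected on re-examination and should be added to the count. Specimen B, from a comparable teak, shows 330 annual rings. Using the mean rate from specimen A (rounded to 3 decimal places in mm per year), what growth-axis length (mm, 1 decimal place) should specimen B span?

458.0 mm

Specimen A: correcting the raw count gives 439 − 15 + 14 = 438 true annual rings.
A: 608.1 mm over 438 years gives 608.1 / 438 ≈ 1.388 mm per year.
B's length ≈ 1.388 × 330 = 458.0 mm.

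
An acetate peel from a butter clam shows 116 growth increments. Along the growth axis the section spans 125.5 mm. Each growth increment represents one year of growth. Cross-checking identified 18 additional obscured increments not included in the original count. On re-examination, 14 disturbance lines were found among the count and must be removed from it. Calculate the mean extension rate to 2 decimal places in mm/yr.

1.05 mm/yr

True growth increment count = 116 − 14 + 18 = 120.
Mean rate = 125.5 mm / 120 years ≈ 1.05 mm/yr.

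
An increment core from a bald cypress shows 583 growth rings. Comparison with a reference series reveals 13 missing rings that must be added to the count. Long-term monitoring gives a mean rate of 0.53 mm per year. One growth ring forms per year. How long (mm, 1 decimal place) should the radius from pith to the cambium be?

315.9 mm

Adjusted count: 583 + 13 = 596 growth rings.
596 years at 0.53 mm/year gives 0.53 × 596 = 315.9 mm.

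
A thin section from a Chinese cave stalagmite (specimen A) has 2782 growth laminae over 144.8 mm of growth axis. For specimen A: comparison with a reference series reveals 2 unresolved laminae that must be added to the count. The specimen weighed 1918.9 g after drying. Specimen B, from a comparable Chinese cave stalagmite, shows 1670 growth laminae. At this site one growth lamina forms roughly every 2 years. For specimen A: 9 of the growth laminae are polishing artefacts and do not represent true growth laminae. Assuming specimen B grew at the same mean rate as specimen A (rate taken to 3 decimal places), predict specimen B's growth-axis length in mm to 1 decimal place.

Specimen A: correcting the raw count gives 2782 − 9 + 2 = 2775 true growth laminae.
Specimen A: at 2 years per growth lamina, 2775 × 2 = 5550 years.
A: 144.8 mm over 5550 years gives 144.8 / 5550 ≈ 0.026 mm/year.
Specimen B: multiplying by 2 years per growth lamina: 1670 × 2 = 3340 years. Length of B = 0.026 × 3340 = 86.8 mm.

86.8 mm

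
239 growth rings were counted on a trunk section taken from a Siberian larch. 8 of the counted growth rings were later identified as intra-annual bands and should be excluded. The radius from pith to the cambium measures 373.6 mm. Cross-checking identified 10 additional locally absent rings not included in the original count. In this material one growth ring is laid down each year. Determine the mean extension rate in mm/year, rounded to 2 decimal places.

1.55 mm/year

Adjusted count: 239 − 8 + 10 = 241 growth rings.
Mean rate = 373.6 mm / 241 years ≈ 1.55 mm/year.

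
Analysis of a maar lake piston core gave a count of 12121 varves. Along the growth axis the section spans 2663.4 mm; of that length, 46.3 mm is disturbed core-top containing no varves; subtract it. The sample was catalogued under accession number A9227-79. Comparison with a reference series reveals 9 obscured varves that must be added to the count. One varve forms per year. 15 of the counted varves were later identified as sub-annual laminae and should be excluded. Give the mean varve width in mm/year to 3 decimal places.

0.216 mm/year

Adjusted count: 12121 − 15 + 9 = 12115 varves.
Removing the 46.3 mm offcut leaves 2663.4 − 46.3 = 2617.1 mm.
2617.1 mm over 12115 years gives 2617.1 / 12115 ≈ 0.216 mm/year.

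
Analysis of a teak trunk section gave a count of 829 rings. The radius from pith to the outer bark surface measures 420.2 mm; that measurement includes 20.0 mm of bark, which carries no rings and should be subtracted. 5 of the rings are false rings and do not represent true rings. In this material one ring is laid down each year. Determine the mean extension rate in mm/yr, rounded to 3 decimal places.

0.486 mm/yr

Adjusted count: 829 − 5 = 824 rings.
The growth record spans 420.2 − 20.0 = 400.2 mm.
Mean rate = 400.2 mm / 824 years ≈ 0.486 mm/yr.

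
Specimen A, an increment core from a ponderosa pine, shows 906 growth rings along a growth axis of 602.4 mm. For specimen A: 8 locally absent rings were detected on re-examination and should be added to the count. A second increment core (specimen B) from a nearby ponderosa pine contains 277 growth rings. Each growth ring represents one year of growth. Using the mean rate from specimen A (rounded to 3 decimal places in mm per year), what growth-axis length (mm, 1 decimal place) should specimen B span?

Specimen A: after corrections the count is 906 + 8 = 914 growth rings.
A: 602.4 mm over 914 years gives 602.4 / 914 ≈ 0.659 mm/yr.
For B, 0.659 mm/year × 277 years = 182.5 mm.

182.5 mm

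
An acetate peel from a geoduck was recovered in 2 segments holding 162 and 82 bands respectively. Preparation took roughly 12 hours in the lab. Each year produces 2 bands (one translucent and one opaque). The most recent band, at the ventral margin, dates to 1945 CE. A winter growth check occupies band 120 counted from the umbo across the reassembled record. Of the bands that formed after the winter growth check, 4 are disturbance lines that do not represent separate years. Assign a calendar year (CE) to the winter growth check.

1885 CE

Total bands = 162 + 82 = 244.
244 − 120 = 124 bands lie beyond the winter growth check toward the ventral margin.
Excluding 4 false bands: 124 − 4 = 120.
Dividing by 2 bands per year: 120 / 2 = 60 years.
Counting back 60 years from 1945 CE places the winter growth check in 1945 − 60 = 1885 CE.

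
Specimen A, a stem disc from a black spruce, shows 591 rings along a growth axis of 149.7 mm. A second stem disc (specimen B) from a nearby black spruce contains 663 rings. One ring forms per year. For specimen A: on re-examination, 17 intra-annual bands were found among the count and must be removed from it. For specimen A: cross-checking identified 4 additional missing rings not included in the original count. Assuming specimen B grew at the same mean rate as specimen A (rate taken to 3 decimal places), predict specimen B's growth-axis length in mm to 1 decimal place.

Specimen A: adjusted count: 591 − 17 + 4 = 578 rings.
A: Mean rate = 149.7 mm / 578 years ≈ 0.259 mm per year.
Length of B = 0.259 × 663 = 171.7 mm.

171.7 mm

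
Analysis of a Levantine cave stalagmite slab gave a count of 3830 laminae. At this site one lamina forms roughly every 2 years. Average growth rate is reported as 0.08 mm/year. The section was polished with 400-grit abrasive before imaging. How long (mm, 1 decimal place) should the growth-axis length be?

612.8 mm

3830 laminae at 2 years each span 3830 × 2 = 7660 years.
7660 years at 0.08 mm/year gives 0.08 × 7660 = 612.8 mm.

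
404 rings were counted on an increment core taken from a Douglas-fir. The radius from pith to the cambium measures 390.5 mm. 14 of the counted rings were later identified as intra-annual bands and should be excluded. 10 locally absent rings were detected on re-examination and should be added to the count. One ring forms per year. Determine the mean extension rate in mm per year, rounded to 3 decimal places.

0.976 mm per year

True ring count = 404 − 14 + 10 = 400.
Mean rate = 390.5 mm / 400 years ≈ 0.976 mm per year.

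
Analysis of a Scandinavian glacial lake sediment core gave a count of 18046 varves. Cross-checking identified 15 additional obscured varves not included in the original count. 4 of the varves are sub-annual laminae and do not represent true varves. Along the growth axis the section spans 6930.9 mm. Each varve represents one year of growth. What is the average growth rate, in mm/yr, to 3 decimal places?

0.384 mm/yr

Correcting the raw count gives 18046 − 4 + 15 = 18057 true varves.
6930.9 mm over 18057 years gives 6930.9 / 18057 ≈ 0.384 mm/yr.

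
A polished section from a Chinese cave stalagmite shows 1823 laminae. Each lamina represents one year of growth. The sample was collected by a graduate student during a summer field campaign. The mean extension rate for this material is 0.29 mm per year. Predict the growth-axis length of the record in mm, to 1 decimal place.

1823 years of growth are recorded.
Length ≈ 0.29 × 1823 = 528.7 mm.

528.7 mm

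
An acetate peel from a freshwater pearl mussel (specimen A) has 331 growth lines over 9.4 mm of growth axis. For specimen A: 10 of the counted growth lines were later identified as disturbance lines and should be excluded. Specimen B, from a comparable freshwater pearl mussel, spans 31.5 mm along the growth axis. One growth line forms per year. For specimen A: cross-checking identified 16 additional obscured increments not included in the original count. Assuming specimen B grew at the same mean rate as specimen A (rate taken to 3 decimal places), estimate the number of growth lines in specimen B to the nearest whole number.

Specimen A: adjusted count: 331 − 10 + 16 = 337 growth lines.
A: Mean rate = 9.4 mm / 337 years ≈ 0.028 mm/year.
For B, 31.5 / 0.028 = 1125.00 years ≈ 1125 growth lines.

1125 growth lines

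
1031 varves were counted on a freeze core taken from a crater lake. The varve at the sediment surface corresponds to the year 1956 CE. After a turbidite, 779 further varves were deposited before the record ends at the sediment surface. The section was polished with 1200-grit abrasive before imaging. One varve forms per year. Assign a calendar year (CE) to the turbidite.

1177 CE

779 varves formed after the turbidite.
The varve at the sediment surface is 1956 CE, so the turbidite dates to 1956 − 779 = 1177 CE.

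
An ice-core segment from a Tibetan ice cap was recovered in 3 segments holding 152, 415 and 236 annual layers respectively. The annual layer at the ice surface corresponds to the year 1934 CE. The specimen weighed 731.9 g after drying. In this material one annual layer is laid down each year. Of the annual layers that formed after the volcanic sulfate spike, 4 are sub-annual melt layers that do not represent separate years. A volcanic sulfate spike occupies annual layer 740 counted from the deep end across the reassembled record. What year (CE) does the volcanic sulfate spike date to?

1875 CE

Total annual layers = 152 + 415 + 236 = 803.
803 − 740 = 63 annual layers lie beyond the volcanic sulfate spike toward the ice surface.
Excluding 4 false annual layers: 63 − 4 = 59.
1934 − 59 = 1875 CE.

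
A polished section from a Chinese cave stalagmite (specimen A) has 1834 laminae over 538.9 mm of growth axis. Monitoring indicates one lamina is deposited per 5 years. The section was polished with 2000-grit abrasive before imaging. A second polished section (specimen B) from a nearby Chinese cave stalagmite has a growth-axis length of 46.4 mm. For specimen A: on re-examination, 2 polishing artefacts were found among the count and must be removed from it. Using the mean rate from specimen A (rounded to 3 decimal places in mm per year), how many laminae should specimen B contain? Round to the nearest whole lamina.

Specimen A: after corrections the count is 1834 − 2 = 1832 laminae.
Specimen A: multiplying by 5 years per lamina: 1832 × 5 = 9160 years.
A: Extension rate ≈ 538.9 / 9160 = 0.059 mm/yr.
Specimen B: 46.4 mm / 0.059 mm per year = 786.44 years; at 5 years per lamina that is 786.44 / 5 ≈ 157 laminae.

157 laminae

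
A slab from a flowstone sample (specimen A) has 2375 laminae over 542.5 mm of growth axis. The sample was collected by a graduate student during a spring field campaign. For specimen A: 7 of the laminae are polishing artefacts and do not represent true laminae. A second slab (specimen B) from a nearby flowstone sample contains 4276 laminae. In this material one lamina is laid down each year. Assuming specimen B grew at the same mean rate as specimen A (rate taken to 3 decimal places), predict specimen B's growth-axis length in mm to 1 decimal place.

979.2 mm

Specimen A: adjusted count: 2375 − 7 = 2368 laminae.
A: Mean rate = 542.5 mm / 2368 years ≈ 0.229 mm/year.
For B, 0.229 mm/year × 4276 years = 979.2 mm.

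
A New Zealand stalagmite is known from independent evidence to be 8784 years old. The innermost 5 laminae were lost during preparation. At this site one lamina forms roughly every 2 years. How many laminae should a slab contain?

4387 laminae

At 2 years per lamina, 8784 / 2 = 4392 laminae are expected.
Subtracting the 5 laminae not captured gives 4392 − 5 = 4387 laminae in the record.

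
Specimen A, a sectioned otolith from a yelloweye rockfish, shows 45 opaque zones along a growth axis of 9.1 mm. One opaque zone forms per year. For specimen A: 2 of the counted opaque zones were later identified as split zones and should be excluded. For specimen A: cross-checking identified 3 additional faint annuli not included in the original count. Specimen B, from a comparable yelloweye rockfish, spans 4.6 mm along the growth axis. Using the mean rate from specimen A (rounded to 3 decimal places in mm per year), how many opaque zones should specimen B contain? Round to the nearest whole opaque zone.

Specimen A: after corrections the count is 45 − 2 + 3 = 46 opaque zones.
A: Extension rate ≈ 9.1 / 46 = 0.198 mm per year.
B spans 4.6 / 0.198 = 23.23 years ≈ 23 opaque zones.

23 opaque zones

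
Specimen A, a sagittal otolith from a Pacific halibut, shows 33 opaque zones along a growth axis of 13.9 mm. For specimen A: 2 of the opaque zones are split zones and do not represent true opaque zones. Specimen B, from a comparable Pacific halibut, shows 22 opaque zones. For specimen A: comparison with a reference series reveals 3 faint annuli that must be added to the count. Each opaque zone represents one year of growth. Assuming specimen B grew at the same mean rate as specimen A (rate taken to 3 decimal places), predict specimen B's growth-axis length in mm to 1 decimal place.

Specimen A: true opaque zone count = 33 − 2 + 3 = 34.
A: Mean rate = 13.9 mm / 34 years ≈ 0.409 mm/year.
For B, 0.409 mm/year × 22 years = 9.0 mm.

9.0 mm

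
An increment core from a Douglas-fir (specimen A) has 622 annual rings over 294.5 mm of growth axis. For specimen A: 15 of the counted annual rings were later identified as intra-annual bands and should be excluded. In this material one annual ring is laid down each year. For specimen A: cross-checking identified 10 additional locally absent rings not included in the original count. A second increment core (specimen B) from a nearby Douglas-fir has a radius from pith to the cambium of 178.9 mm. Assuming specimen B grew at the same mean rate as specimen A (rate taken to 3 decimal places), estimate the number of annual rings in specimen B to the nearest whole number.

375 annual rings

Specimen A: true annual ring count = 622 − 15 + 10 = 617.
A: 294.5 mm over 617 years gives 294.5 / 617 ≈ 0.477 mm/yr.
For B, 178.9 / 0.477 = 375.05 years ≈ 375 annual rings.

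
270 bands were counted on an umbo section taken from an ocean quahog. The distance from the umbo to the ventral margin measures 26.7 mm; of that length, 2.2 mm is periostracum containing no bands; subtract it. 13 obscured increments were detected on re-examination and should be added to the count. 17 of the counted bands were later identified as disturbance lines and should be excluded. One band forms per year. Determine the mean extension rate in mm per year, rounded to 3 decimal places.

Correcting the raw count gives 270 − 17 + 13 = 266 true bands.
The growth record spans 26.7 − 2.2 = 24.5 mm.
24.5 mm over 266 years gives 24.5 / 266 ≈ 0.092 mm per year.

0.092 mm per year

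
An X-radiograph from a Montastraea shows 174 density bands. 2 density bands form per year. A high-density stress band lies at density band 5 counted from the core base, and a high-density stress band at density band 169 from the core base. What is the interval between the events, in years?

The two markers are separated by 169 − 5 = 164 density bands.
Dividing by 2 density bands per year: 164 / 2 = 82 years.

82 years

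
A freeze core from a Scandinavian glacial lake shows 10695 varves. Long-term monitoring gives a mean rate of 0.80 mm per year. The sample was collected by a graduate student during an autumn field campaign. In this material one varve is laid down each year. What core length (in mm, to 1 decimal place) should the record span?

The record spans 10695 years at 0.80 mm per year.
Length ≈ 0.80 × 10695 = 8556.0 mm.

8556.0 mm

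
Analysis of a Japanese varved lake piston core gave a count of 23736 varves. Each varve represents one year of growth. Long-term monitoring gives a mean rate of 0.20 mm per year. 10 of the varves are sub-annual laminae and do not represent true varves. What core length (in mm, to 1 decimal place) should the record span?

Correcting the raw count gives 23736 − 10 = 23726 true varves.
Length ≈ 0.20 × 23726 = 4745.2 mm.

4745.2 mm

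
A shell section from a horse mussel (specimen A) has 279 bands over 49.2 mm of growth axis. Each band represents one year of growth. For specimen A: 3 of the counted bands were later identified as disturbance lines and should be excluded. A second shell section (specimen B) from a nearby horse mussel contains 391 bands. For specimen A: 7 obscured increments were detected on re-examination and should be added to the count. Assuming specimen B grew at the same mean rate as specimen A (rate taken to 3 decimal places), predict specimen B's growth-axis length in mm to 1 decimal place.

68.0 mm

Specimen A: true band count = 279 − 3 + 7 = 283.
A: Mean rate = 49.2 mm / 283 years ≈ 0.174 mm per year.
Length of B = 0.174 × 391 = 68.0 mm.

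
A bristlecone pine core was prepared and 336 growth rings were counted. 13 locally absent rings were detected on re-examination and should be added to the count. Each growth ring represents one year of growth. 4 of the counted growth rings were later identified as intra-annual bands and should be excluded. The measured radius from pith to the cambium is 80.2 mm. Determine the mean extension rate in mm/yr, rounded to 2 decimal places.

0.23 mm/yr

True growth ring count = 336 − 4 + 13 = 345.
80.2 mm over 345 years gives 80.2 / 345 ≈ 0.23 mm/yr.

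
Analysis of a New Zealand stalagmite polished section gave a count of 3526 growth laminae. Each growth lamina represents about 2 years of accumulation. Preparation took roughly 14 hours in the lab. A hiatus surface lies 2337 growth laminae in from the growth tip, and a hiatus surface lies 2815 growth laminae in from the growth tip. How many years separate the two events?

956 years

2815 − 2337 = 478 growth laminae lie between the two events.
At 2 years per growth lamina, 478 × 2 = 956 years.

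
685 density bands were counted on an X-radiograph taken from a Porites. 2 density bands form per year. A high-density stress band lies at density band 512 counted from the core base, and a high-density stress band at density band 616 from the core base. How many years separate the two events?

Separation: 616 − 512 = 104 density bands.
Dividing by 2 density bands per year: 104 / 2 = 52 years.

52 years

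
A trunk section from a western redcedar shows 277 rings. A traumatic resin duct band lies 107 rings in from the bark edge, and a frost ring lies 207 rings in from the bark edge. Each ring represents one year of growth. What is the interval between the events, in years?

100 years

The two markers are separated by 207 − 107 = 100 rings.
That is 100 years at one ring per year.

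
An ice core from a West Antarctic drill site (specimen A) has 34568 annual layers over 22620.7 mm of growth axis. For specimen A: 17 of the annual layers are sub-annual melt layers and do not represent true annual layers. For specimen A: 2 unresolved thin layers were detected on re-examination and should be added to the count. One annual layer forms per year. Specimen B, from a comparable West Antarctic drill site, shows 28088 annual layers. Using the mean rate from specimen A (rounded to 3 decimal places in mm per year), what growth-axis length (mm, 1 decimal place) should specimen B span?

Specimen A: after corrections the count is 34568 − 17 + 2 = 34553 annual layers.
A: Mean rate = 22620.7 mm / 34553 years ≈ 0.655 mm per year.
Length of B = 0.655 × 28088 = 18397.6 mm.

18397.6 mm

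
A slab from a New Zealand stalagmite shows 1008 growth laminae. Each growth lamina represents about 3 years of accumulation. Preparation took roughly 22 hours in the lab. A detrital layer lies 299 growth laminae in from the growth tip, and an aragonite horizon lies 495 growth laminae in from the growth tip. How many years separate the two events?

The two markers are separated by 495 − 299 = 196 growth laminae.
196 growth laminae at 3 years each span 196 × 3 = 588 years.

588 years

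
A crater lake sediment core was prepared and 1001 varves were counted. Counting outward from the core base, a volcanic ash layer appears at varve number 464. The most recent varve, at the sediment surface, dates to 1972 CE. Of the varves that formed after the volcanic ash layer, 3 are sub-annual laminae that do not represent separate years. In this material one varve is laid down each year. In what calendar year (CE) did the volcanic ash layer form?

Between varve 464 and the sediment surface there are 1001 − 464 = 537 varves.
537 − 3 false = 534 true varves after the volcanic ash layer.
Counting back 534 years from 1972 CE places the volcanic ash layer in 1972 − 534 = 1438 CE.

1438 CE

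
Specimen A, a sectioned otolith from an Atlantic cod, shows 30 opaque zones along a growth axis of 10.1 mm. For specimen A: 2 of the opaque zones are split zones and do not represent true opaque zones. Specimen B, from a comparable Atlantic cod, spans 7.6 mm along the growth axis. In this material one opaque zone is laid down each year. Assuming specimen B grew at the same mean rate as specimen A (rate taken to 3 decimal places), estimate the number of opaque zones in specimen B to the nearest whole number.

Specimen A: after corrections the count is 30 − 2 = 28 opaque zones.
A: Mean rate = 10.1 mm / 28 years ≈ 0.361 mm/year.
For B, 7.6 / 0.361 = 21.05 years ≈ 21 opaque zones.

21 opaque zones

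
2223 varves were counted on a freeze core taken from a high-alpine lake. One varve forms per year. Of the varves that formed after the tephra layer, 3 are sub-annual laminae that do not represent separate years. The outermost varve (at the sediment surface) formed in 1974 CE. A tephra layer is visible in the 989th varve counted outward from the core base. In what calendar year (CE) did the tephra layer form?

743 CE

2223 − 989 = 1234 varves lie beyond the tephra layer toward the sediment surface.
Removing the 3 false varves leaves 1234 − 3 = 1231 true varves beyond the tephra layer.
1974 − 1231 = 743 CE.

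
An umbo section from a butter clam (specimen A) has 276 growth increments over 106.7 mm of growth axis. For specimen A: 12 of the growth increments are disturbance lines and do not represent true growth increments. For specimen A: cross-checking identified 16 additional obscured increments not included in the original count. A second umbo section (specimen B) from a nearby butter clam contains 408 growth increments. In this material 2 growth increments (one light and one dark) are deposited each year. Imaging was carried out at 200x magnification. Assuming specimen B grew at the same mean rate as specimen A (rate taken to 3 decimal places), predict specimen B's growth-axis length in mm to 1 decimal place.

155.4 mm

Specimen A: correcting the raw count gives 276 − 12 + 16 = 280 true growth increments.
Specimen A: with 2 growth increments per year, 280 / 2 = 140 years.
A: 106.7 mm over 140 years gives 106.7 / 140 ≈ 0.762 mm/yr.
Specimen B: dividing by 2 growth increments per year: 408 / 2 = 204 years. For B, 0.762 mm/year × 204 years = 155.4 mm.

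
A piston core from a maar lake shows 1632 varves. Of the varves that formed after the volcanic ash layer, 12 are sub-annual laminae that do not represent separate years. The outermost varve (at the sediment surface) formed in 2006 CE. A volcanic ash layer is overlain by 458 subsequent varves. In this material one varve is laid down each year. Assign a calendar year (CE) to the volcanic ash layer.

1560 CE

458 varves post-date the volcanic ash layer.
458 − 12 false = 446 true varves after the volcanic ash layer.
The varve at the sediment surface is 2006 CE, so the volcanic ash layer dates to 2006 − 446 = 1560 CE.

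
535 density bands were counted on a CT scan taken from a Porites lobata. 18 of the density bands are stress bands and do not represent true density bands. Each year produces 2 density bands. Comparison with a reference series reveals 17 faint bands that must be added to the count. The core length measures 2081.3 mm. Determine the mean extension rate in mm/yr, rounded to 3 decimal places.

After corrections the count is 535 − 18 + 17 = 534 density bands.
With 2 density bands per year, 534 / 2 = 267 years.
2081.3 mm over 267 years gives 2081.3 / 267 ≈ 7.795 mm/yr.

7.795 mm/yr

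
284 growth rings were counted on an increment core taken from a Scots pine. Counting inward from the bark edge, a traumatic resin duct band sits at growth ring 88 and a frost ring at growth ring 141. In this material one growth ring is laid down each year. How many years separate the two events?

141 − 88 = 53 growth rings lie between the two events.
One growth ring per year makes the interval 53 years.

53 years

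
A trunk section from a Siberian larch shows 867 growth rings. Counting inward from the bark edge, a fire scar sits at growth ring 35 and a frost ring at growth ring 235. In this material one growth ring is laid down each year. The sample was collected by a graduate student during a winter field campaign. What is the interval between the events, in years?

200 years

235 − 35 = 200 growth rings lie between the two events.
That is 200 years at one growth ring per year.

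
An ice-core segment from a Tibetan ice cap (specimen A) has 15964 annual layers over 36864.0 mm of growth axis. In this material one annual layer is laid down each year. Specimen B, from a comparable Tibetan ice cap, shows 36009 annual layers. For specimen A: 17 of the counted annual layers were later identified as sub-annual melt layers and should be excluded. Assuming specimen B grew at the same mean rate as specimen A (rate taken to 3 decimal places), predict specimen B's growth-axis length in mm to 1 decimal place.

83252.8 mm

Specimen A: adjusted count: 15964 − 17 = 15947 annual layers.
A: Mean rate = 36864.0 mm / 15947 years ≈ 2.312 mm/year.
Length of B = 2.312 × 36009 = 83252.8 mm.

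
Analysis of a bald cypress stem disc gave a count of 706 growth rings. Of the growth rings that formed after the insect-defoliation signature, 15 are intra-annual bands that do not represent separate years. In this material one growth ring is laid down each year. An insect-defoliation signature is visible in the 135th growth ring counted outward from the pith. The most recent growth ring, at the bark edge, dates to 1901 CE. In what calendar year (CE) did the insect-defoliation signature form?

1345 CE

Between growth ring 135 and the bark edge there are 706 − 135 = 571 growth rings.
Removing the 15 false growth rings leaves 571 − 15 = 556 true growth rings beyond the insect-defoliation signature.
Counting back 556 years from 1901 CE places the insect-defoliation signature in 1901 − 556 = 1345 CE.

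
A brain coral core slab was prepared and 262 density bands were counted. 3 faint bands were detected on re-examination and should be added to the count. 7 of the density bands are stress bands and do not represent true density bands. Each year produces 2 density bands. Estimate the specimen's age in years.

Correcting the raw count gives 262 − 7 + 3 = 258 true density bands.
With 2 density bands per year, 258 / 2 = 129 years.

129 years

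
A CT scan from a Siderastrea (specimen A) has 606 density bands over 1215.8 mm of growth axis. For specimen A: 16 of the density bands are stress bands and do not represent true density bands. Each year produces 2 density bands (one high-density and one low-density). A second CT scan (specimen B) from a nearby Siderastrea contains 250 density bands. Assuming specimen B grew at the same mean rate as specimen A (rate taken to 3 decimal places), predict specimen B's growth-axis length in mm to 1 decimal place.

Specimen A: true density band count = 606 − 16 = 590.
Specimen A: dividing by 2 density bands per year: 590 / 2 = 295 years.
A: Extension rate ≈ 1215.8 / 295 = 4.121 mm/year.
Specimen B: dividing by 2 density bands per year: 250 / 2 = 125 years. B's length ≈ 4.121 × 125 = 515.1 mm.

515.1 mm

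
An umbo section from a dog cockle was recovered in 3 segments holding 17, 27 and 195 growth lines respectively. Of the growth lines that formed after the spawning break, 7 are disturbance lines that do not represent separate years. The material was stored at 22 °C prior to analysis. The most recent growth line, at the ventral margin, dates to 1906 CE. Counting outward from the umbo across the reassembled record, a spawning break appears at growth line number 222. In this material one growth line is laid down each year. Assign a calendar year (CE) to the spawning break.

Total growth lines = 17 + 27 + 195 = 239.
Between growth line 222 and the ventral margin there are 239 − 222 = 17 growth lines.
Removing the 7 false growth lines leaves 17 − 7 = 10 true growth lines beyond the spawning break.
Counting back 10 years from 1906 CE places the spawning break in 1906 − 10 = 1896 CE.

1896 CE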